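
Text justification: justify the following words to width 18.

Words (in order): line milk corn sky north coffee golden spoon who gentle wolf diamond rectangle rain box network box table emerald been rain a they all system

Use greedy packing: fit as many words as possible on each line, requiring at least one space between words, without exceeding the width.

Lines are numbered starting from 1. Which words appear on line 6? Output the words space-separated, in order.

Line 1: ['line', 'milk', 'corn', 'sky'] (min_width=18, slack=0)
Line 2: ['north', 'coffee'] (min_width=12, slack=6)
Line 3: ['golden', 'spoon', 'who'] (min_width=16, slack=2)
Line 4: ['gentle', 'wolf'] (min_width=11, slack=7)
Line 5: ['diamond', 'rectangle'] (min_width=17, slack=1)
Line 6: ['rain', 'box', 'network'] (min_width=16, slack=2)
Line 7: ['box', 'table', 'emerald'] (min_width=17, slack=1)
Line 8: ['been', 'rain', 'a', 'they'] (min_width=16, slack=2)
Line 9: ['all', 'system'] (min_width=10, slack=8)

Answer: rain box network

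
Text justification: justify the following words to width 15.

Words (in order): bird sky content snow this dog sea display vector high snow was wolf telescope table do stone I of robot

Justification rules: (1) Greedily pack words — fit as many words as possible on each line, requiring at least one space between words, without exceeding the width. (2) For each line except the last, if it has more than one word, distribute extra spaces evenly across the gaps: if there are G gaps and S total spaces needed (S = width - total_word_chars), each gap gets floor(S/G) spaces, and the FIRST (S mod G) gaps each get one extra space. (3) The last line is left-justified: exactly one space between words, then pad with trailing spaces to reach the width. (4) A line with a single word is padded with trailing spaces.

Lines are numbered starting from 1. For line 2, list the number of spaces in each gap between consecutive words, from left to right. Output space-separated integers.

Answer: 4

Derivation:
Line 1: ['bird', 'sky'] (min_width=8, slack=7)
Line 2: ['content', 'snow'] (min_width=12, slack=3)
Line 3: ['this', 'dog', 'sea'] (min_width=12, slack=3)
Line 4: ['display', 'vector'] (min_width=14, slack=1)
Line 5: ['high', 'snow', 'was'] (min_width=13, slack=2)
Line 6: ['wolf', 'telescope'] (min_width=14, slack=1)
Line 7: ['table', 'do', 'stone'] (min_width=14, slack=1)
Line 8: ['I', 'of', 'robot'] (min_width=10, slack=5)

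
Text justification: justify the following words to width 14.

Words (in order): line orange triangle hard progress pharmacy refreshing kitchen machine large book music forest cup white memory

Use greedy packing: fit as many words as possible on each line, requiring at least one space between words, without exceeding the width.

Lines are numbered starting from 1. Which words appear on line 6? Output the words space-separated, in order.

Line 1: ['line', 'orange'] (min_width=11, slack=3)
Line 2: ['triangle', 'hard'] (min_width=13, slack=1)
Line 3: ['progress'] (min_width=8, slack=6)
Line 4: ['pharmacy'] (min_width=8, slack=6)
Line 5: ['refreshing'] (min_width=10, slack=4)
Line 6: ['kitchen'] (min_width=7, slack=7)
Line 7: ['machine', 'large'] (min_width=13, slack=1)
Line 8: ['book', 'music'] (min_width=10, slack=4)
Line 9: ['forest', 'cup'] (min_width=10, slack=4)
Line 10: ['white', 'memory'] (min_width=12, slack=2)

Answer: kitchen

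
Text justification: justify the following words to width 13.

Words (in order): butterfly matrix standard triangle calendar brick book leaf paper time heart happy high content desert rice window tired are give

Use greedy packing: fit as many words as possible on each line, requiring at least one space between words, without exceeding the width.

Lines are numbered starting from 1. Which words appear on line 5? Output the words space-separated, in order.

Answer: calendar

Derivation:
Line 1: ['butterfly'] (min_width=9, slack=4)
Line 2: ['matrix'] (min_width=6, slack=7)
Line 3: ['standard'] (min_width=8, slack=5)
Line 4: ['triangle'] (min_width=8, slack=5)
Line 5: ['calendar'] (min_width=8, slack=5)
Line 6: ['brick', 'book'] (min_width=10, slack=3)
Line 7: ['leaf', 'paper'] (min_width=10, slack=3)
Line 8: ['time', 'heart'] (min_width=10, slack=3)
Line 9: ['happy', 'high'] (min_width=10, slack=3)
Line 10: ['content'] (min_width=7, slack=6)
Line 11: ['desert', 'rice'] (min_width=11, slack=2)
Line 12: ['window', 'tired'] (min_width=12, slack=1)
Line 13: ['are', 'give'] (min_width=8, slack=5)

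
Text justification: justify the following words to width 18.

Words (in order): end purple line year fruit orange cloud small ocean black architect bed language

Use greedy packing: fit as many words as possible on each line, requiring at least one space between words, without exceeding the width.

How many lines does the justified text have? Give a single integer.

Answer: 5

Derivation:
Line 1: ['end', 'purple', 'line'] (min_width=15, slack=3)
Line 2: ['year', 'fruit', 'orange'] (min_width=17, slack=1)
Line 3: ['cloud', 'small', 'ocean'] (min_width=17, slack=1)
Line 4: ['black', 'architect'] (min_width=15, slack=3)
Line 5: ['bed', 'language'] (min_width=12, slack=6)
Total lines: 5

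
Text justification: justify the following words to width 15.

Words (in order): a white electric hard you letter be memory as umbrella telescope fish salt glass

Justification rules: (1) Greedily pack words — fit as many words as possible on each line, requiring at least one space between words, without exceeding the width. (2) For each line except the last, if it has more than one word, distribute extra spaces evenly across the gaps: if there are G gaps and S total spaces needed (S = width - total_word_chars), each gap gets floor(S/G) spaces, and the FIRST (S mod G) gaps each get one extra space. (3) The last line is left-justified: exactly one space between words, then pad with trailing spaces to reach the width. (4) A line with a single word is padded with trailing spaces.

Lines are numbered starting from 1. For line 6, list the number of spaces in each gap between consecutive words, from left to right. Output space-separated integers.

Answer: 2

Derivation:
Line 1: ['a', 'white'] (min_width=7, slack=8)
Line 2: ['electric', 'hard'] (min_width=13, slack=2)
Line 3: ['you', 'letter', 'be'] (min_width=13, slack=2)
Line 4: ['memory', 'as'] (min_width=9, slack=6)
Line 5: ['umbrella'] (min_width=8, slack=7)
Line 6: ['telescope', 'fish'] (min_width=14, slack=1)
Line 7: ['salt', 'glass'] (min_width=10, slack=5)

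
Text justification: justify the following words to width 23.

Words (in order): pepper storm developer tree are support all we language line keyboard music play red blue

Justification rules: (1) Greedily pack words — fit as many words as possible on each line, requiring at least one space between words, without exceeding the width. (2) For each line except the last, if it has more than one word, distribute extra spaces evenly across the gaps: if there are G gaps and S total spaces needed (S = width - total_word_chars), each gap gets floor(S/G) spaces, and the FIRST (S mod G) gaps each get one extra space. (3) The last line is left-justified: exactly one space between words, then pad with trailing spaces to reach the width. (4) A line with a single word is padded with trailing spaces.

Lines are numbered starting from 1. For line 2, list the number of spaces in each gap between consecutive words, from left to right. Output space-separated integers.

Answer: 1 1 1 1

Derivation:
Line 1: ['pepper', 'storm', 'developer'] (min_width=22, slack=1)
Line 2: ['tree', 'are', 'support', 'all', 'we'] (min_width=23, slack=0)
Line 3: ['language', 'line', 'keyboard'] (min_width=22, slack=1)
Line 4: ['music', 'play', 'red', 'blue'] (min_width=19, slack=4)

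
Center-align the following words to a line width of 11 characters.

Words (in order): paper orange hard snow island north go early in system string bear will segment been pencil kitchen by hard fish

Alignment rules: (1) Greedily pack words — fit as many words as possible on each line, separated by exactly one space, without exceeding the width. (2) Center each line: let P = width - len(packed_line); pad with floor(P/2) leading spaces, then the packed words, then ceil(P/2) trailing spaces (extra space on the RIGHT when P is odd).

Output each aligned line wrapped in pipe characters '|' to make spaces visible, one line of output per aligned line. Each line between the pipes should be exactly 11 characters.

Line 1: ['paper'] (min_width=5, slack=6)
Line 2: ['orange', 'hard'] (min_width=11, slack=0)
Line 3: ['snow', 'island'] (min_width=11, slack=0)
Line 4: ['north', 'go'] (min_width=8, slack=3)
Line 5: ['early', 'in'] (min_width=8, slack=3)
Line 6: ['system'] (min_width=6, slack=5)
Line 7: ['string', 'bear'] (min_width=11, slack=0)
Line 8: ['will'] (min_width=4, slack=7)
Line 9: ['segment'] (min_width=7, slack=4)
Line 10: ['been', 'pencil'] (min_width=11, slack=0)
Line 11: ['kitchen', 'by'] (min_width=10, slack=1)
Line 12: ['hard', 'fish'] (min_width=9, slack=2)

Answer: |   paper   |
|orange hard|
|snow island|
| north go  |
| early in  |
|  system   |
|string bear|
|   will    |
|  segment  |
|been pencil|
|kitchen by |
| hard fish |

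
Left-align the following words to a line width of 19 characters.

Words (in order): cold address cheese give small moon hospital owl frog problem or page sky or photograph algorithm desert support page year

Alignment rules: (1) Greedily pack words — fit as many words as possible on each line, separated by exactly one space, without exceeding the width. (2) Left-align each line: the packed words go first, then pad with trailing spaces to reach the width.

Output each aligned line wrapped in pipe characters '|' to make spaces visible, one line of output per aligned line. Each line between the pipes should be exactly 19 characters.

Line 1: ['cold', 'address', 'cheese'] (min_width=19, slack=0)
Line 2: ['give', 'small', 'moon'] (min_width=15, slack=4)
Line 3: ['hospital', 'owl', 'frog'] (min_width=17, slack=2)
Line 4: ['problem', 'or', 'page', 'sky'] (min_width=19, slack=0)
Line 5: ['or', 'photograph'] (min_width=13, slack=6)
Line 6: ['algorithm', 'desert'] (min_width=16, slack=3)
Line 7: ['support', 'page', 'year'] (min_width=17, slack=2)

Answer: |cold address cheese|
|give small moon    |
|hospital owl frog  |
|problem or page sky|
|or photograph      |
|algorithm desert   |
|support page year  |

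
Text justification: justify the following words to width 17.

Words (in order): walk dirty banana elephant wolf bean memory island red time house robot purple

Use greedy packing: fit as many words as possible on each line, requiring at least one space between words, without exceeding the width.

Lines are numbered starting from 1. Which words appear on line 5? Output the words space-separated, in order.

Line 1: ['walk', 'dirty', 'banana'] (min_width=17, slack=0)
Line 2: ['elephant', 'wolf'] (min_width=13, slack=4)
Line 3: ['bean', 'memory'] (min_width=11, slack=6)
Line 4: ['island', 'red', 'time'] (min_width=15, slack=2)
Line 5: ['house', 'robot'] (min_width=11, slack=6)
Line 6: ['purple'] (min_width=6, slack=11)

Answer: house robot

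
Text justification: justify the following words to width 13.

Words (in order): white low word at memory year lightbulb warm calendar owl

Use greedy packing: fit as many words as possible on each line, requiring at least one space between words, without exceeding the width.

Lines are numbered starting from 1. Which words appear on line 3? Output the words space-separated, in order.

Answer: memory year

Derivation:
Line 1: ['white', 'low'] (min_width=9, slack=4)
Line 2: ['word', 'at'] (min_width=7, slack=6)
Line 3: ['memory', 'year'] (min_width=11, slack=2)
Line 4: ['lightbulb'] (min_width=9, slack=4)
Line 5: ['warm', 'calendar'] (min_width=13, slack=0)
Line 6: ['owl'] (min_width=3, slack=10)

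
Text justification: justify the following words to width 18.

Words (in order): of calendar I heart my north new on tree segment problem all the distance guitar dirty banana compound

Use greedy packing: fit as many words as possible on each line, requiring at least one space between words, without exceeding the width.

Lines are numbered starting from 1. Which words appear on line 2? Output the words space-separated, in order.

Line 1: ['of', 'calendar', 'I'] (min_width=13, slack=5)
Line 2: ['heart', 'my', 'north', 'new'] (min_width=18, slack=0)
Line 3: ['on', 'tree', 'segment'] (min_width=15, slack=3)
Line 4: ['problem', 'all', 'the'] (min_width=15, slack=3)
Line 5: ['distance', 'guitar'] (min_width=15, slack=3)
Line 6: ['dirty', 'banana'] (min_width=12, slack=6)
Line 7: ['compound'] (min_width=8, slack=10)

Answer: heart my north new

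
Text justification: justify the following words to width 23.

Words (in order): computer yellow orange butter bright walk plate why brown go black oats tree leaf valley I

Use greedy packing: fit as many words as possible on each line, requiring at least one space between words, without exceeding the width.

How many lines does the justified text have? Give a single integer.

Line 1: ['computer', 'yellow', 'orange'] (min_width=22, slack=1)
Line 2: ['butter', 'bright', 'walk'] (min_width=18, slack=5)
Line 3: ['plate', 'why', 'brown', 'go'] (min_width=18, slack=5)
Line 4: ['black', 'oats', 'tree', 'leaf'] (min_width=20, slack=3)
Line 5: ['valley', 'I'] (min_width=8, slack=15)
Total lines: 5

Answer: 5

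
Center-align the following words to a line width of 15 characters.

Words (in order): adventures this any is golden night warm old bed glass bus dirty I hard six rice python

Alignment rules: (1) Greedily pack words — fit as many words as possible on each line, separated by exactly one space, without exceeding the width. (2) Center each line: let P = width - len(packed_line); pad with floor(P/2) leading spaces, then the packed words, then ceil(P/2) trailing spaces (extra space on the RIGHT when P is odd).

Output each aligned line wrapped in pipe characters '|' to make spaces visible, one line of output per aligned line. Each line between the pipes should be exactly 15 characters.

Answer: |adventures this|
| any is golden |
|night warm old |
| bed glass bus |
| dirty I hard  |
|six rice python|

Derivation:
Line 1: ['adventures', 'this'] (min_width=15, slack=0)
Line 2: ['any', 'is', 'golden'] (min_width=13, slack=2)
Line 3: ['night', 'warm', 'old'] (min_width=14, slack=1)
Line 4: ['bed', 'glass', 'bus'] (min_width=13, slack=2)
Line 5: ['dirty', 'I', 'hard'] (min_width=12, slack=3)
Line 6: ['six', 'rice', 'python'] (min_width=15, slack=0)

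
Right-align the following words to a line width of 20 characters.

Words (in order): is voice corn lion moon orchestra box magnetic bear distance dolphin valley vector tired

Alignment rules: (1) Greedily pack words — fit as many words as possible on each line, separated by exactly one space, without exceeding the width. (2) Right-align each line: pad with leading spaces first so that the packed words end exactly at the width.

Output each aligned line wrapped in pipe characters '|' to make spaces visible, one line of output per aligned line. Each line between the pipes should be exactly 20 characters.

Answer: |  is voice corn lion|
|  moon orchestra box|
|       magnetic bear|
|    distance dolphin|
| valley vector tired|

Derivation:
Line 1: ['is', 'voice', 'corn', 'lion'] (min_width=18, slack=2)
Line 2: ['moon', 'orchestra', 'box'] (min_width=18, slack=2)
Line 3: ['magnetic', 'bear'] (min_width=13, slack=7)
Line 4: ['distance', 'dolphin'] (min_width=16, slack=4)
Line 5: ['valley', 'vector', 'tired'] (min_width=19, slack=1)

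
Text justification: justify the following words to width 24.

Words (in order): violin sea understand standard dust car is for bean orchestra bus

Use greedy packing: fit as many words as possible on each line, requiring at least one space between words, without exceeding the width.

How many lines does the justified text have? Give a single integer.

Line 1: ['violin', 'sea', 'understand'] (min_width=21, slack=3)
Line 2: ['standard', 'dust', 'car', 'is', 'for'] (min_width=24, slack=0)
Line 3: ['bean', 'orchestra', 'bus'] (min_width=18, slack=6)
Total lines: 3

Answer: 3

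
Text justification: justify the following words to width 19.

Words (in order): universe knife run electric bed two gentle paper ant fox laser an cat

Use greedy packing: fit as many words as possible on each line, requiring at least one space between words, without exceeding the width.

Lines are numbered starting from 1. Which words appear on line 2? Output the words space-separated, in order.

Line 1: ['universe', 'knife', 'run'] (min_width=18, slack=1)
Line 2: ['electric', 'bed', 'two'] (min_width=16, slack=3)
Line 3: ['gentle', 'paper', 'ant'] (min_width=16, slack=3)
Line 4: ['fox', 'laser', 'an', 'cat'] (min_width=16, slack=3)

Answer: electric bed two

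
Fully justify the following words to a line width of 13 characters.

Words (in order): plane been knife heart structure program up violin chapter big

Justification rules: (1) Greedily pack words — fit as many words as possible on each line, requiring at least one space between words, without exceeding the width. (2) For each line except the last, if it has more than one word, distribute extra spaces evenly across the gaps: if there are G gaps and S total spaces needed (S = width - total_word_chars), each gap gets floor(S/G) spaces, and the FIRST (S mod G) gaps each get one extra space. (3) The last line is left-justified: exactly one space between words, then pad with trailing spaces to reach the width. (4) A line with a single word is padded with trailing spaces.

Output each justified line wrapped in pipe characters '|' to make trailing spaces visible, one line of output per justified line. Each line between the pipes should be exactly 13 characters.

Answer: |plane    been|
|knife   heart|
|structure    |
|program    up|
|violin       |
|chapter big  |

Derivation:
Line 1: ['plane', 'been'] (min_width=10, slack=3)
Line 2: ['knife', 'heart'] (min_width=11, slack=2)
Line 3: ['structure'] (min_width=9, slack=4)
Line 4: ['program', 'up'] (min_width=10, slack=3)
Line 5: ['violin'] (min_width=6, slack=7)
Line 6: ['chapter', 'big'] (min_width=11, slack=2)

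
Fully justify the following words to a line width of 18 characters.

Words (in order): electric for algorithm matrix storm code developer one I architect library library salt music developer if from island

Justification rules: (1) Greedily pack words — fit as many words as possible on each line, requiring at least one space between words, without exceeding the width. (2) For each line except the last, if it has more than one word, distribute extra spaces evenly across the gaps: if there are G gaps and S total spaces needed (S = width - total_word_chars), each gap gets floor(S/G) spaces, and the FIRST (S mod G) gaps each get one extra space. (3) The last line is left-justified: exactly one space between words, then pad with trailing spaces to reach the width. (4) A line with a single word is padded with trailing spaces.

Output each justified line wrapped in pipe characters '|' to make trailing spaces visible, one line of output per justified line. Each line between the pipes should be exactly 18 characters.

Answer: |electric       for|
|algorithm   matrix|
|storm         code|
|developer   one  I|
|architect  library|
|library salt music|
|developer  if from|
|island            |

Derivation:
Line 1: ['electric', 'for'] (min_width=12, slack=6)
Line 2: ['algorithm', 'matrix'] (min_width=16, slack=2)
Line 3: ['storm', 'code'] (min_width=10, slack=8)
Line 4: ['developer', 'one', 'I'] (min_width=15, slack=3)
Line 5: ['architect', 'library'] (min_width=17, slack=1)
Line 6: ['library', 'salt', 'music'] (min_width=18, slack=0)
Line 7: ['developer', 'if', 'from'] (min_width=17, slack=1)
Line 8: ['island'] (min_width=6, slack=12)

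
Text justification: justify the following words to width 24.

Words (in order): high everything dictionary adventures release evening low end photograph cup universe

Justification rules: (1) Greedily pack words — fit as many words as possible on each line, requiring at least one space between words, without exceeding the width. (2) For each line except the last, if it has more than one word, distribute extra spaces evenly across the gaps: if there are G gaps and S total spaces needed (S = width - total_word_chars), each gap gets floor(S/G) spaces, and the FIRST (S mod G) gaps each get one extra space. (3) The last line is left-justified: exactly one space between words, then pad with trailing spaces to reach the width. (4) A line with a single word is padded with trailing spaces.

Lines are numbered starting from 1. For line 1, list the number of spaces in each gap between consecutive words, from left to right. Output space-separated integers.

Answer: 10

Derivation:
Line 1: ['high', 'everything'] (min_width=15, slack=9)
Line 2: ['dictionary', 'adventures'] (min_width=21, slack=3)
Line 3: ['release', 'evening', 'low', 'end'] (min_width=23, slack=1)
Line 4: ['photograph', 'cup', 'universe'] (min_width=23, slack=1)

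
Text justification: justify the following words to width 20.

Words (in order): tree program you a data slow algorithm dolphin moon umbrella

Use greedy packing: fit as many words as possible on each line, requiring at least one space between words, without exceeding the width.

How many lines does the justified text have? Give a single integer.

Line 1: ['tree', 'program', 'you', 'a'] (min_width=18, slack=2)
Line 2: ['data', 'slow', 'algorithm'] (min_width=19, slack=1)
Line 3: ['dolphin', 'moon'] (min_width=12, slack=8)
Line 4: ['umbrella'] (min_width=8, slack=12)
Total lines: 4

Answer: 4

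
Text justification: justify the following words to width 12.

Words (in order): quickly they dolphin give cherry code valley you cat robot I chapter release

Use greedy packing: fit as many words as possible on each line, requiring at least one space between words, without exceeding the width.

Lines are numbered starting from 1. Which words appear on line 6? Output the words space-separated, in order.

Answer: chapter

Derivation:
Line 1: ['quickly', 'they'] (min_width=12, slack=0)
Line 2: ['dolphin', 'give'] (min_width=12, slack=0)
Line 3: ['cherry', 'code'] (min_width=11, slack=1)
Line 4: ['valley', 'you'] (min_width=10, slack=2)
Line 5: ['cat', 'robot', 'I'] (min_width=11, slack=1)
Line 6: ['chapter'] (min_width=7, slack=5)
Line 7: ['release'] (min_width=7, slack=5)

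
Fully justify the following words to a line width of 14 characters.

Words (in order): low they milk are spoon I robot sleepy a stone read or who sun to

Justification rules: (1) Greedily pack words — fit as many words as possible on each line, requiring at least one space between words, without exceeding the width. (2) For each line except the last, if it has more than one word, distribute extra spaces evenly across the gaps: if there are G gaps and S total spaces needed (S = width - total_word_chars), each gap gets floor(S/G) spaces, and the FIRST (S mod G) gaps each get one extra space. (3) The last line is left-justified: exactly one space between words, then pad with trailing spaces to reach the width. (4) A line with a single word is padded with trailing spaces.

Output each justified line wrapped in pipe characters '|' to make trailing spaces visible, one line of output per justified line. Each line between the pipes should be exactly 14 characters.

Answer: |low  they milk|
|are   spoon  I|
|robot sleepy a|
|stone  read or|
|who sun to    |

Derivation:
Line 1: ['low', 'they', 'milk'] (min_width=13, slack=1)
Line 2: ['are', 'spoon', 'I'] (min_width=11, slack=3)
Line 3: ['robot', 'sleepy', 'a'] (min_width=14, slack=0)
Line 4: ['stone', 'read', 'or'] (min_width=13, slack=1)
Line 5: ['who', 'sun', 'to'] (min_width=10, slack=4)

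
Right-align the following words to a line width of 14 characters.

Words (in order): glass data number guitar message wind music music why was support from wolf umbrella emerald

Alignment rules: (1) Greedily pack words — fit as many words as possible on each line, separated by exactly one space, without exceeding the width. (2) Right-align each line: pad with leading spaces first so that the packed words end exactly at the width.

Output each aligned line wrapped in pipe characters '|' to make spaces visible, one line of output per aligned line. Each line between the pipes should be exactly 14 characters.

Answer: |    glass data|
| number guitar|
|  message wind|
|   music music|
|       why was|
|  support from|
| wolf umbrella|
|       emerald|

Derivation:
Line 1: ['glass', 'data'] (min_width=10, slack=4)
Line 2: ['number', 'guitar'] (min_width=13, slack=1)
Line 3: ['message', 'wind'] (min_width=12, slack=2)
Line 4: ['music', 'music'] (min_width=11, slack=3)
Line 5: ['why', 'was'] (min_width=7, slack=7)
Line 6: ['support', 'from'] (min_width=12, slack=2)
Line 7: ['wolf', 'umbrella'] (min_width=13, slack=1)
Line 8: ['emerald'] (min_width=7, slack=7)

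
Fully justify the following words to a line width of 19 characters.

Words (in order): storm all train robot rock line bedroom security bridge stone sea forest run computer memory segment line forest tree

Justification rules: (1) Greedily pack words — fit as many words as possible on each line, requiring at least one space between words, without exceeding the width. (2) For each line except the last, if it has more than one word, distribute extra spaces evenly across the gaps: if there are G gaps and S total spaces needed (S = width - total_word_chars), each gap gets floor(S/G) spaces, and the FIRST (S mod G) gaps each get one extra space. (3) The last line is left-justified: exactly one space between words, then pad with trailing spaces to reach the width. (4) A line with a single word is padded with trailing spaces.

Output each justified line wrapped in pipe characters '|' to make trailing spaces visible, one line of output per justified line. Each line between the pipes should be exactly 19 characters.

Answer: |storm   all   train|
|robot   rock   line|
|bedroom    security|
|bridge   stone  sea|
|forest run computer|
|memory segment line|
|forest tree        |

Derivation:
Line 1: ['storm', 'all', 'train'] (min_width=15, slack=4)
Line 2: ['robot', 'rock', 'line'] (min_width=15, slack=4)
Line 3: ['bedroom', 'security'] (min_width=16, slack=3)
Line 4: ['bridge', 'stone', 'sea'] (min_width=16, slack=3)
Line 5: ['forest', 'run', 'computer'] (min_width=19, slack=0)
Line 6: ['memory', 'segment', 'line'] (min_width=19, slack=0)
Line 7: ['forest', 'tree'] (min_width=11, slack=8)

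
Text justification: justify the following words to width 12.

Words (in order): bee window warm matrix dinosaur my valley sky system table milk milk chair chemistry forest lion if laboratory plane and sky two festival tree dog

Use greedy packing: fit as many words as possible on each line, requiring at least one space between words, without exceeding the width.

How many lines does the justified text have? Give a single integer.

Answer: 15

Derivation:
Line 1: ['bee', 'window'] (min_width=10, slack=2)
Line 2: ['warm', 'matrix'] (min_width=11, slack=1)
Line 3: ['dinosaur', 'my'] (min_width=11, slack=1)
Line 4: ['valley', 'sky'] (min_width=10, slack=2)
Line 5: ['system', 'table'] (min_width=12, slack=0)
Line 6: ['milk', 'milk'] (min_width=9, slack=3)
Line 7: ['chair'] (min_width=5, slack=7)
Line 8: ['chemistry'] (min_width=9, slack=3)
Line 9: ['forest', 'lion'] (min_width=11, slack=1)
Line 10: ['if'] (min_width=2, slack=10)
Line 11: ['laboratory'] (min_width=10, slack=2)
Line 12: ['plane', 'and'] (min_width=9, slack=3)
Line 13: ['sky', 'two'] (min_width=7, slack=5)
Line 14: ['festival'] (min_width=8, slack=4)
Line 15: ['tree', 'dog'] (min_width=8, slack=4)
Total lines: 15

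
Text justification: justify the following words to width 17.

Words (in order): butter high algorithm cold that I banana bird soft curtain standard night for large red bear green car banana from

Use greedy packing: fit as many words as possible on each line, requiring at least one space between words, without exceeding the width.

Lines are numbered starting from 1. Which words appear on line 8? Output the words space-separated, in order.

Answer: banana from

Derivation:
Line 1: ['butter', 'high'] (min_width=11, slack=6)
Line 2: ['algorithm', 'cold'] (min_width=14, slack=3)
Line 3: ['that', 'I', 'banana'] (min_width=13, slack=4)
Line 4: ['bird', 'soft', 'curtain'] (min_width=17, slack=0)
Line 5: ['standard', 'night'] (min_width=14, slack=3)
Line 6: ['for', 'large', 'red'] (min_width=13, slack=4)
Line 7: ['bear', 'green', 'car'] (min_width=14, slack=3)
Line 8: ['banana', 'from'] (min_width=11, slack=6)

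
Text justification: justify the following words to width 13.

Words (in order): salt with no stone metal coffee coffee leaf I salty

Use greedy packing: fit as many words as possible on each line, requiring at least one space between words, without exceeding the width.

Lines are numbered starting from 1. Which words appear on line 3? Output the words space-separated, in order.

Answer: coffee coffee

Derivation:
Line 1: ['salt', 'with', 'no'] (min_width=12, slack=1)
Line 2: ['stone', 'metal'] (min_width=11, slack=2)
Line 3: ['coffee', 'coffee'] (min_width=13, slack=0)
Line 4: ['leaf', 'I', 'salty'] (min_width=12, slack=1)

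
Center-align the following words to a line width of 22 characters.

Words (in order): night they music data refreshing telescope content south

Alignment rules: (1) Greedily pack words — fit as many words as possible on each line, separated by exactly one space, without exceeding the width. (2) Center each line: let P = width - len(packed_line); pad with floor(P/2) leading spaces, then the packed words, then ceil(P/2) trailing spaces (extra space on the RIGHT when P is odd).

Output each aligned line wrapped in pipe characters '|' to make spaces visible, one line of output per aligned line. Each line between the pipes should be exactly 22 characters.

Answer: |night they music data |
| refreshing telescope |
|    content south     |

Derivation:
Line 1: ['night', 'they', 'music', 'data'] (min_width=21, slack=1)
Line 2: ['refreshing', 'telescope'] (min_width=20, slack=2)
Line 3: ['content', 'south'] (min_width=13, slack=9)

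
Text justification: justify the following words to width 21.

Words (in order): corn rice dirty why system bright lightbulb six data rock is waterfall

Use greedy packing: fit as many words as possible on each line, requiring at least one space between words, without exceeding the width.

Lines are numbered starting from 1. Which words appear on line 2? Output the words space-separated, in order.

Answer: system bright

Derivation:
Line 1: ['corn', 'rice', 'dirty', 'why'] (min_width=19, slack=2)
Line 2: ['system', 'bright'] (min_width=13, slack=8)
Line 3: ['lightbulb', 'six', 'data'] (min_width=18, slack=3)
Line 4: ['rock', 'is', 'waterfall'] (min_width=17, slack=4)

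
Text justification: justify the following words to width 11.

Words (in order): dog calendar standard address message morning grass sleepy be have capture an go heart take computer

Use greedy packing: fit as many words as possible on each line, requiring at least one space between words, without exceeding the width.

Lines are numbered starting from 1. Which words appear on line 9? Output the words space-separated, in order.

Answer: have

Derivation:
Line 1: ['dog'] (min_width=3, slack=8)
Line 2: ['calendar'] (min_width=8, slack=3)
Line 3: ['standard'] (min_width=8, slack=3)
Line 4: ['address'] (min_width=7, slack=4)
Line 5: ['message'] (min_width=7, slack=4)
Line 6: ['morning'] (min_width=7, slack=4)
Line 7: ['grass'] (min_width=5, slack=6)
Line 8: ['sleepy', 'be'] (min_width=9, slack=2)
Line 9: ['have'] (min_width=4, slack=7)
Line 10: ['capture', 'an'] (min_width=10, slack=1)
Line 11: ['go', 'heart'] (min_width=8, slack=3)
Line 12: ['take'] (min_width=4, slack=7)
Line 13: ['computer'] (min_width=8, slack=3)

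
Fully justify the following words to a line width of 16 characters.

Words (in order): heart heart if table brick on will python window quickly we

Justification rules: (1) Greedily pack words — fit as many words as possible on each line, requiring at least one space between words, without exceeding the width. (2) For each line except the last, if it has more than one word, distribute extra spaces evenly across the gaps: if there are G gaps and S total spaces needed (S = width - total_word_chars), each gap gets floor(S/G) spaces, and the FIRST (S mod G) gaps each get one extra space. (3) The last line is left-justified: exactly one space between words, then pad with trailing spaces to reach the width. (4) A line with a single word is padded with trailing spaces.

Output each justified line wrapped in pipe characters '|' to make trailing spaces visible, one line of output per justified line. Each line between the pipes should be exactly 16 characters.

Line 1: ['heart', 'heart', 'if'] (min_width=14, slack=2)
Line 2: ['table', 'brick', 'on'] (min_width=14, slack=2)
Line 3: ['will', 'python'] (min_width=11, slack=5)
Line 4: ['window', 'quickly'] (min_width=14, slack=2)
Line 5: ['we'] (min_width=2, slack=14)

Answer: |heart  heart  if|
|table  brick  on|
|will      python|
|window   quickly|
|we              |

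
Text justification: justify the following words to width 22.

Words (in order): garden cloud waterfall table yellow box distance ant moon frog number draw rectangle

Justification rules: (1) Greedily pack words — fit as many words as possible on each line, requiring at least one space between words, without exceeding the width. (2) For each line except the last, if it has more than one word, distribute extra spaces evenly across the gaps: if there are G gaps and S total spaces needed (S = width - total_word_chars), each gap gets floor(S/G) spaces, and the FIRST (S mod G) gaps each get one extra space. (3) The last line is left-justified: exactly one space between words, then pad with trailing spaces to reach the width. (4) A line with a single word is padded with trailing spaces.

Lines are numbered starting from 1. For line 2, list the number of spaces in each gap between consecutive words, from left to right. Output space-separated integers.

Answer: 4 4

Derivation:
Line 1: ['garden', 'cloud', 'waterfall'] (min_width=22, slack=0)
Line 2: ['table', 'yellow', 'box'] (min_width=16, slack=6)
Line 3: ['distance', 'ant', 'moon', 'frog'] (min_width=22, slack=0)
Line 4: ['number', 'draw', 'rectangle'] (min_width=21, slack=1)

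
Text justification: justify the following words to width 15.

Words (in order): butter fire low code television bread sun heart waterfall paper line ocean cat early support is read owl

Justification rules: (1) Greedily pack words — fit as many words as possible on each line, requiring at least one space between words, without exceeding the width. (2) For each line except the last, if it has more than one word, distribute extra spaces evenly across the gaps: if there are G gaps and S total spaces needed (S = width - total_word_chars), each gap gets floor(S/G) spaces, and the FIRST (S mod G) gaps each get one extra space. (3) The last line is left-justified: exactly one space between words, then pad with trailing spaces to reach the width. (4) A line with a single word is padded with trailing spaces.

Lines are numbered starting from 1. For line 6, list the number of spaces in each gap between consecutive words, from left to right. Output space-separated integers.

Line 1: ['butter', 'fire', 'low'] (min_width=15, slack=0)
Line 2: ['code', 'television'] (min_width=15, slack=0)
Line 3: ['bread', 'sun', 'heart'] (min_width=15, slack=0)
Line 4: ['waterfall', 'paper'] (min_width=15, slack=0)
Line 5: ['line', 'ocean', 'cat'] (min_width=14, slack=1)
Line 6: ['early', 'support'] (min_width=13, slack=2)
Line 7: ['is', 'read', 'owl'] (min_width=11, slack=4)

Answer: 3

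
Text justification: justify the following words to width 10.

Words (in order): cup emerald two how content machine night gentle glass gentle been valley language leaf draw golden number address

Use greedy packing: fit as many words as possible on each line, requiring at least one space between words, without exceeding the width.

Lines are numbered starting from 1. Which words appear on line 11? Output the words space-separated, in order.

Answer: valley

Derivation:
Line 1: ['cup'] (min_width=3, slack=7)
Line 2: ['emerald'] (min_width=7, slack=3)
Line 3: ['two', 'how'] (min_width=7, slack=3)
Line 4: ['content'] (min_width=7, slack=3)
Line 5: ['machine'] (min_width=7, slack=3)
Line 6: ['night'] (min_width=5, slack=5)
Line 7: ['gentle'] (min_width=6, slack=4)
Line 8: ['glass'] (min_width=5, slack=5)
Line 9: ['gentle'] (min_width=6, slack=4)
Line 10: ['been'] (min_width=4, slack=6)
Line 11: ['valley'] (min_width=6, slack=4)
Line 12: ['language'] (min_width=8, slack=2)
Line 13: ['leaf', 'draw'] (min_width=9, slack=1)
Line 14: ['golden'] (min_width=6, slack=4)
Line 15: ['number'] (min_width=6, slack=4)
Line 16: ['address'] (min_width=7, slack=3)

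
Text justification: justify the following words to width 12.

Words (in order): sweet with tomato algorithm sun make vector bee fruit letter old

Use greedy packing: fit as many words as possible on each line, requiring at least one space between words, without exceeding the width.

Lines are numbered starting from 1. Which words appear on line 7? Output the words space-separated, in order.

Line 1: ['sweet', 'with'] (min_width=10, slack=2)
Line 2: ['tomato'] (min_width=6, slack=6)
Line 3: ['algorithm'] (min_width=9, slack=3)
Line 4: ['sun', 'make'] (min_width=8, slack=4)
Line 5: ['vector', 'bee'] (min_width=10, slack=2)
Line 6: ['fruit', 'letter'] (min_width=12, slack=0)
Line 7: ['old'] (min_width=3, slack=9)

Answer: old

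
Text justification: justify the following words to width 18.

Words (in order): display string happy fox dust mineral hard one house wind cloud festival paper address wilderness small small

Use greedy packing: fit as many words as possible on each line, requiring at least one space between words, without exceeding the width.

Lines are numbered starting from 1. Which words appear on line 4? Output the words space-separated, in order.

Line 1: ['display', 'string'] (min_width=14, slack=4)
Line 2: ['happy', 'fox', 'dust'] (min_width=14, slack=4)
Line 3: ['mineral', 'hard', 'one'] (min_width=16, slack=2)
Line 4: ['house', 'wind', 'cloud'] (min_width=16, slack=2)
Line 5: ['festival', 'paper'] (min_width=14, slack=4)
Line 6: ['address', 'wilderness'] (min_width=18, slack=0)
Line 7: ['small', 'small'] (min_width=11, slack=7)

Answer: house wind cloud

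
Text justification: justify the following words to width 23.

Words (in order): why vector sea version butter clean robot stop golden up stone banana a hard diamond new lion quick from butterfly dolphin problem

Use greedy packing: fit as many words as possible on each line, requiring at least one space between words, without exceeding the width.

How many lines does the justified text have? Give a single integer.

Answer: 6

Derivation:
Line 1: ['why', 'vector', 'sea', 'version'] (min_width=22, slack=1)
Line 2: ['butter', 'clean', 'robot', 'stop'] (min_width=23, slack=0)
Line 3: ['golden', 'up', 'stone', 'banana'] (min_width=22, slack=1)
Line 4: ['a', 'hard', 'diamond', 'new', 'lion'] (min_width=23, slack=0)
Line 5: ['quick', 'from', 'butterfly'] (min_width=20, slack=3)
Line 6: ['dolphin', 'problem'] (min_width=15, slack=8)
Total lines: 6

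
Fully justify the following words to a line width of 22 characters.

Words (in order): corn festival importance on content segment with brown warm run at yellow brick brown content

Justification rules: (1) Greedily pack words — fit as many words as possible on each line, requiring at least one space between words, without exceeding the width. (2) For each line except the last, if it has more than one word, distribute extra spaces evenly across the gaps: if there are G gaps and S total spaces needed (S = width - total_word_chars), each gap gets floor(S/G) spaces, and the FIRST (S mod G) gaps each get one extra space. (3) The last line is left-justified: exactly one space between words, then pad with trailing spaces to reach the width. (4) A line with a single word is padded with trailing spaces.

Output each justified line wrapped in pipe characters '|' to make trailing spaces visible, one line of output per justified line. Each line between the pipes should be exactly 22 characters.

Line 1: ['corn', 'festival'] (min_width=13, slack=9)
Line 2: ['importance', 'on', 'content'] (min_width=21, slack=1)
Line 3: ['segment', 'with', 'brown'] (min_width=18, slack=4)
Line 4: ['warm', 'run', 'at', 'yellow'] (min_width=18, slack=4)
Line 5: ['brick', 'brown', 'content'] (min_width=19, slack=3)

Answer: |corn          festival|
|importance  on content|
|segment   with   brown|
|warm   run  at  yellow|
|brick brown content   |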